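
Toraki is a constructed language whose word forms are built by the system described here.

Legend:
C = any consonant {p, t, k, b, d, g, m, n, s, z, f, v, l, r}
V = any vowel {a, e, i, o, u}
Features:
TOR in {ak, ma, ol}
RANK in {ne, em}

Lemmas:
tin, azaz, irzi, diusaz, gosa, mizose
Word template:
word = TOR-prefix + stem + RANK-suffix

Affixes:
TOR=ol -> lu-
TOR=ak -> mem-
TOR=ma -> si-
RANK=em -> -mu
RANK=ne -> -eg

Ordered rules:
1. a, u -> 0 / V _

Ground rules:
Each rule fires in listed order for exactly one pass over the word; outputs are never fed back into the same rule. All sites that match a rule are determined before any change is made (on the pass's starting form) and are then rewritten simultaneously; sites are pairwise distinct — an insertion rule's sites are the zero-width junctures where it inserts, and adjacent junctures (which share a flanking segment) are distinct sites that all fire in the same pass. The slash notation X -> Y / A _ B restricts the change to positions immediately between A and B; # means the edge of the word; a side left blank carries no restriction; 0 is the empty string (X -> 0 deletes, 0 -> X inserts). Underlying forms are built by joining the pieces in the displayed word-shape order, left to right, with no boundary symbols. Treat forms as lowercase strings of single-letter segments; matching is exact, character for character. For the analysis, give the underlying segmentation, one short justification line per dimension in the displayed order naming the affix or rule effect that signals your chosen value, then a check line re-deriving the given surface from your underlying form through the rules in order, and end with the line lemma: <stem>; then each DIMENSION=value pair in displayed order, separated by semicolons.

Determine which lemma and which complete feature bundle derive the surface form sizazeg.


underlying: si-azaz-eg
TOR=ma - signalled by the affix si-
RANK=ne - signalled by the affix -eg
check: siazazeg -> sizazeg
lemma: azaz; TOR=ma; RANK=ne


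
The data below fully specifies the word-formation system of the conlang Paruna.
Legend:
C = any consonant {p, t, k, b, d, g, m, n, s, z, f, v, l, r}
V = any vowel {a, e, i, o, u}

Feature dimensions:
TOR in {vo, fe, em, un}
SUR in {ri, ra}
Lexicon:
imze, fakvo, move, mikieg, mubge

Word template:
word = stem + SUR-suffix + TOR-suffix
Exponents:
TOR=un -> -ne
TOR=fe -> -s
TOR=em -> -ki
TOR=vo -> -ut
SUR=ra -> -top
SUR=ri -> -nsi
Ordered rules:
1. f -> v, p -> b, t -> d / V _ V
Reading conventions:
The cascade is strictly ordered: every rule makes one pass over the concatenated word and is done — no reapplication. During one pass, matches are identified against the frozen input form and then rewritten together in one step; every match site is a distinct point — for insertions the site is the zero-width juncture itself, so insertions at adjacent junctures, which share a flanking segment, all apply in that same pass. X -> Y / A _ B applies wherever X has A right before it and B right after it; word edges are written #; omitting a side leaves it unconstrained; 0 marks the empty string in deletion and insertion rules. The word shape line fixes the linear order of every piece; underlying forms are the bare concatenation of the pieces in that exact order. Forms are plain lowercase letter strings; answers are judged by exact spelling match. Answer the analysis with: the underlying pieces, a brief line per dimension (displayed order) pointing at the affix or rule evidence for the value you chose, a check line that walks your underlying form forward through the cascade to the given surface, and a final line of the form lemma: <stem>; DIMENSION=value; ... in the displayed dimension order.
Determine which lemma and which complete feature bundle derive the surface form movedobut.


underlying: move-top-ut
TOR=vo - signalled by the affix -ut
SUR=ra - signalled by the affix -top
check: movetoput -> movedobut
lemma: move; TOR=vo; SUR=ra


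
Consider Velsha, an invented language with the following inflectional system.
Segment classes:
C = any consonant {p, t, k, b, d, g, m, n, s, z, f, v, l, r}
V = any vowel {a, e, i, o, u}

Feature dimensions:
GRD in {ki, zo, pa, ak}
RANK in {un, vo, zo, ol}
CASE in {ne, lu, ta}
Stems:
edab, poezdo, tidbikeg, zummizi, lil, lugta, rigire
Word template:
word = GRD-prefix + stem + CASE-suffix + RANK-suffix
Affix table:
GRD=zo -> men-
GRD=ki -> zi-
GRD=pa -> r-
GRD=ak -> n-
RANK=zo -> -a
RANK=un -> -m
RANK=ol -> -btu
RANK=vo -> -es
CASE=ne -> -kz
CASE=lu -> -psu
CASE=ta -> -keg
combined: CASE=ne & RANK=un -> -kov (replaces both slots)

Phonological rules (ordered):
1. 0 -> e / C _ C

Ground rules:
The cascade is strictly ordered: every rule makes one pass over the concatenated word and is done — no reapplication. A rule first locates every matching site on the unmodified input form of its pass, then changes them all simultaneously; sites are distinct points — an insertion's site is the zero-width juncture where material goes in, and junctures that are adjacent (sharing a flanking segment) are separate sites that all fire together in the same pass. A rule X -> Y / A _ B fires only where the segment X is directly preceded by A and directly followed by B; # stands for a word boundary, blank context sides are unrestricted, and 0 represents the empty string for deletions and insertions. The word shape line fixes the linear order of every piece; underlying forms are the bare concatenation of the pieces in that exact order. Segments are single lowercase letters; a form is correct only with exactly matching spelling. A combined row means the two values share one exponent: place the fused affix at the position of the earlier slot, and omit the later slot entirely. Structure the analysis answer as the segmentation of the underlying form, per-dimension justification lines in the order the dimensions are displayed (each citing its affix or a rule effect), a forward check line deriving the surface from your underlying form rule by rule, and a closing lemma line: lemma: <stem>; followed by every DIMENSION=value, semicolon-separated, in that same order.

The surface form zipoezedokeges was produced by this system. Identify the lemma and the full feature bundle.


underlying: zi-poezdo-keg-es
GRD=ki - signalled by the affix zi-
RANK=vo - signalled by the affix -es
CASE=ta - signalled by the affix -keg
check: zipoezdokeges -> zipoezedokeges
lemma: poezdo; GRD=ki; RANK=vo; CASE=ta


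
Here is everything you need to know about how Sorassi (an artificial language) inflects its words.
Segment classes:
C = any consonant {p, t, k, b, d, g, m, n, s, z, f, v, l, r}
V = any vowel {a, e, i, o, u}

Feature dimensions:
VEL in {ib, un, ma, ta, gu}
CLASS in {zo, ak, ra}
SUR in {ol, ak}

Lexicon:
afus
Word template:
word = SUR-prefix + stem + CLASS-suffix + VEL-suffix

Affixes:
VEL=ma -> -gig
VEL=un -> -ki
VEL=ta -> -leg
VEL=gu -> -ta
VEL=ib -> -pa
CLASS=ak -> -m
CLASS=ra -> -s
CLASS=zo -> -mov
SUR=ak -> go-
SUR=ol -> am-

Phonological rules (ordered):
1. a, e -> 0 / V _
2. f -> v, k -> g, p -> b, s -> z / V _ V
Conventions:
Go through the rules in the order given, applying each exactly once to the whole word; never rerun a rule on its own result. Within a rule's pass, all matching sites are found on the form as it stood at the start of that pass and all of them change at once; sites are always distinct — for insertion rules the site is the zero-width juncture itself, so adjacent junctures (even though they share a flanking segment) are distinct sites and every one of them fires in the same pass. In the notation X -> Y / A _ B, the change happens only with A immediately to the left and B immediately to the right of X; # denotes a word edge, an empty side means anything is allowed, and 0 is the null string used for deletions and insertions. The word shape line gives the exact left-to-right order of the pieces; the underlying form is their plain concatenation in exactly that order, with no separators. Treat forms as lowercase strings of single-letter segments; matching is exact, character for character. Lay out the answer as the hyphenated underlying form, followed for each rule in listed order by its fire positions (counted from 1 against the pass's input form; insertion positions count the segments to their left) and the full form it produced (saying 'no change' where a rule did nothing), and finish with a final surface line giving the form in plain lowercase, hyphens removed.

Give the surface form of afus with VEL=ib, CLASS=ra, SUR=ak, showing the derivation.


underlying: go-afus-s-pa
1. a, e -> 0 / V _: fires at position(s) 3: gofusspa
2. f -> v, k -> g, p -> b, s -> z / V _ V: fires at position(s) 3: govusspa
surface: govusspa


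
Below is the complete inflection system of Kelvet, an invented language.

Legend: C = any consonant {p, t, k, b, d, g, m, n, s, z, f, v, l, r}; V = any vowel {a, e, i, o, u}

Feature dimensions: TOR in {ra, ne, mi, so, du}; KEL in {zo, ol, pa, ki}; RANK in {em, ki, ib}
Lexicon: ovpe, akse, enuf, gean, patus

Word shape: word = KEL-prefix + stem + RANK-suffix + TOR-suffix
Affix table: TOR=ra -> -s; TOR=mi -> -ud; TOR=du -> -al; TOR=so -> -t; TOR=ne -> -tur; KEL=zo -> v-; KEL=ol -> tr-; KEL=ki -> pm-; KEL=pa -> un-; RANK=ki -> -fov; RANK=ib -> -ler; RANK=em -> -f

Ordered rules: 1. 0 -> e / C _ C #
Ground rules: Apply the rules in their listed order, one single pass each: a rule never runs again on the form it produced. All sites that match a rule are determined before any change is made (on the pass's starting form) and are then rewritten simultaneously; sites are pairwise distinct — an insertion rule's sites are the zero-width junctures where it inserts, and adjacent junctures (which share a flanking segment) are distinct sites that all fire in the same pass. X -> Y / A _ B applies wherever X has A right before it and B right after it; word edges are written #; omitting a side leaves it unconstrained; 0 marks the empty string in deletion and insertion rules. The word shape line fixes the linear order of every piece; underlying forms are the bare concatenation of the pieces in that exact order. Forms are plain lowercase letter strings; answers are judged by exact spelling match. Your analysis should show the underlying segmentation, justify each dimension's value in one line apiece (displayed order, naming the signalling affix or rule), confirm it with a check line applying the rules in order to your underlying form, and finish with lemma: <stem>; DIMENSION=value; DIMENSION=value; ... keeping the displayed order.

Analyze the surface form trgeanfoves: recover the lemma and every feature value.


underlying: tr-gean-fov-s
TOR=ra - signalled by the affix -s
KEL=ol - signalled by the affix tr-
RANK=ki - signalled by the affix -fov
check: trgeanfovs -> trgeanfoves
lemma: gean; TOR=ra; KEL=ol; RANK=ki


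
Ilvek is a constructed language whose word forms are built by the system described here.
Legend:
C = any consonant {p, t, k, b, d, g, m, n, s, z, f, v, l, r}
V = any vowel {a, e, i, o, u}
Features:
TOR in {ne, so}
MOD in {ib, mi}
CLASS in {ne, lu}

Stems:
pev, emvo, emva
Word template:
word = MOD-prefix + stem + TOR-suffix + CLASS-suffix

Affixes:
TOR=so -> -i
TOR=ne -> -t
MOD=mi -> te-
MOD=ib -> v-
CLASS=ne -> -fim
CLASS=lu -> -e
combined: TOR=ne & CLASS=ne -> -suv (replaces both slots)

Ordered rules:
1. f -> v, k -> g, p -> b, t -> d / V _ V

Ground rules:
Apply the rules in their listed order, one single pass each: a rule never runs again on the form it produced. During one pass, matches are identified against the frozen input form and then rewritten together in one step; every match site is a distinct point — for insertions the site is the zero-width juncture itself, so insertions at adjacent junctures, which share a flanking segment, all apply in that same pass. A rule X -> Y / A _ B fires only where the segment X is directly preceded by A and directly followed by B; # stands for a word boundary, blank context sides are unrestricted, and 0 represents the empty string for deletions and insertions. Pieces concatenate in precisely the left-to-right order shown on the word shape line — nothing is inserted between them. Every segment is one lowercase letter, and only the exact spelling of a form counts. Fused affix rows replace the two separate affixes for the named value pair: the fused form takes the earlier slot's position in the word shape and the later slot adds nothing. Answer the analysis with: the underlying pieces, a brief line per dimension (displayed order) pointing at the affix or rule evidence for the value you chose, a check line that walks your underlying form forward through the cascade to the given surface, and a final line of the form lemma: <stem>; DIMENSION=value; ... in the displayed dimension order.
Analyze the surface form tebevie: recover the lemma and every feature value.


underlying: te-pev-i-e
TOR=so - signalled by the affix -i
MOD=mi - signalled by the affix te-
CLASS=lu - signalled by the affix -e
check: tepevie -> tebevie
lemma: pev; TOR=so; MOD=mi; CLASS=lu


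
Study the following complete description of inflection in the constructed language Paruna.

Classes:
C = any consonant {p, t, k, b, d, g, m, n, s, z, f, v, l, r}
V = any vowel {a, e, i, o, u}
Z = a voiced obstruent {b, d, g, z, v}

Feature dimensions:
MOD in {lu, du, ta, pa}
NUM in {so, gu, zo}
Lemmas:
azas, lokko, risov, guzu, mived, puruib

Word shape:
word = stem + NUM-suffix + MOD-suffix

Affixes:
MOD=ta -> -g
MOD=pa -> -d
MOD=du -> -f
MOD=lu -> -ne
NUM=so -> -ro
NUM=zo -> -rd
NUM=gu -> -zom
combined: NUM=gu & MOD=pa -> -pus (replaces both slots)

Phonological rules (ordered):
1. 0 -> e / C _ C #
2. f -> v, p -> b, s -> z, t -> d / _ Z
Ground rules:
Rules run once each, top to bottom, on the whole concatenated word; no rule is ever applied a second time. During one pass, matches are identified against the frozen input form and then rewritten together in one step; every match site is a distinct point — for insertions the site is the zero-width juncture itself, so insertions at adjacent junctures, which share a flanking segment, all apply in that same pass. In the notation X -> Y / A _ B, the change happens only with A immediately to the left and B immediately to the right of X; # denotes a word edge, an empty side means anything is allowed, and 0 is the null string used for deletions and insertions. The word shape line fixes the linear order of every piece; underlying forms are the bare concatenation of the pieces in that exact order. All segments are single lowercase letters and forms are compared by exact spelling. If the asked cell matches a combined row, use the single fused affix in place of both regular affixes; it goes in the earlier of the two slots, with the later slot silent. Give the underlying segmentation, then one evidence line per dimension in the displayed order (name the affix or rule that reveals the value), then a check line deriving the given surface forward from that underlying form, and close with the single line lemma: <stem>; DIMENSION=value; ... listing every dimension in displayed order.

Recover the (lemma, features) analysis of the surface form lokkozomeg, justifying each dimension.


underlying: lokko-zom-g
MOD=ta - signalled by the affix -g
NUM=gu - signalled by the affix -zom
check: lokkozomg -> lokkozomeg -> lokkozomeg
lemma: lokko; MOD=ta; NUM=gu


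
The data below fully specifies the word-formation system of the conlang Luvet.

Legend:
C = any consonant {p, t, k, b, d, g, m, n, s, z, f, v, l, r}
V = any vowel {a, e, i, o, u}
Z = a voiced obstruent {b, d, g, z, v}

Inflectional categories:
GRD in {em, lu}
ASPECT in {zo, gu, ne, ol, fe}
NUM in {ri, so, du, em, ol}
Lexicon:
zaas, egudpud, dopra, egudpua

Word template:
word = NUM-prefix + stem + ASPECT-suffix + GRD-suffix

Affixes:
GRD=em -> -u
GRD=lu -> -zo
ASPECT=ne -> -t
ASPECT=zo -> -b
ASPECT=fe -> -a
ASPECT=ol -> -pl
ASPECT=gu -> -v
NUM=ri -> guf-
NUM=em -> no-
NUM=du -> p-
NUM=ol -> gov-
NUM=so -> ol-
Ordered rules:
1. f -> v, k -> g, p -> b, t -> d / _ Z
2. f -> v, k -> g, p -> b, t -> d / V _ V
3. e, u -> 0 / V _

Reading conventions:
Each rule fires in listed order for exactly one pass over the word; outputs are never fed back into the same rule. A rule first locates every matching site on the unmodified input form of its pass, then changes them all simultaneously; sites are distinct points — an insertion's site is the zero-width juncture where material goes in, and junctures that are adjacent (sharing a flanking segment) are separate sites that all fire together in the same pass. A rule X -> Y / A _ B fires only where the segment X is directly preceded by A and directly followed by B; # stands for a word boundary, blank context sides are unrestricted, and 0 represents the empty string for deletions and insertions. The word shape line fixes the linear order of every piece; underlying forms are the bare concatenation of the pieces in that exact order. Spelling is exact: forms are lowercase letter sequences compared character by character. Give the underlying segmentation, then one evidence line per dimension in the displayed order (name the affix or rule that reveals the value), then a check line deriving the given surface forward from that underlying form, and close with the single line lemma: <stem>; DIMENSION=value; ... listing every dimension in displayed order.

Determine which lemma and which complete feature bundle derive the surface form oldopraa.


underlying: ol-dopra-a-u
GRD=em - signalled by the affix -u
ASPECT=fe - signalled by the affix -a
NUM=so - signalled by the affix ol-
check: oldopraau -> oldopraau -> oldopraau -> oldopraa
lemma: dopra; GRD=em; ASPECT=fe; NUM=so


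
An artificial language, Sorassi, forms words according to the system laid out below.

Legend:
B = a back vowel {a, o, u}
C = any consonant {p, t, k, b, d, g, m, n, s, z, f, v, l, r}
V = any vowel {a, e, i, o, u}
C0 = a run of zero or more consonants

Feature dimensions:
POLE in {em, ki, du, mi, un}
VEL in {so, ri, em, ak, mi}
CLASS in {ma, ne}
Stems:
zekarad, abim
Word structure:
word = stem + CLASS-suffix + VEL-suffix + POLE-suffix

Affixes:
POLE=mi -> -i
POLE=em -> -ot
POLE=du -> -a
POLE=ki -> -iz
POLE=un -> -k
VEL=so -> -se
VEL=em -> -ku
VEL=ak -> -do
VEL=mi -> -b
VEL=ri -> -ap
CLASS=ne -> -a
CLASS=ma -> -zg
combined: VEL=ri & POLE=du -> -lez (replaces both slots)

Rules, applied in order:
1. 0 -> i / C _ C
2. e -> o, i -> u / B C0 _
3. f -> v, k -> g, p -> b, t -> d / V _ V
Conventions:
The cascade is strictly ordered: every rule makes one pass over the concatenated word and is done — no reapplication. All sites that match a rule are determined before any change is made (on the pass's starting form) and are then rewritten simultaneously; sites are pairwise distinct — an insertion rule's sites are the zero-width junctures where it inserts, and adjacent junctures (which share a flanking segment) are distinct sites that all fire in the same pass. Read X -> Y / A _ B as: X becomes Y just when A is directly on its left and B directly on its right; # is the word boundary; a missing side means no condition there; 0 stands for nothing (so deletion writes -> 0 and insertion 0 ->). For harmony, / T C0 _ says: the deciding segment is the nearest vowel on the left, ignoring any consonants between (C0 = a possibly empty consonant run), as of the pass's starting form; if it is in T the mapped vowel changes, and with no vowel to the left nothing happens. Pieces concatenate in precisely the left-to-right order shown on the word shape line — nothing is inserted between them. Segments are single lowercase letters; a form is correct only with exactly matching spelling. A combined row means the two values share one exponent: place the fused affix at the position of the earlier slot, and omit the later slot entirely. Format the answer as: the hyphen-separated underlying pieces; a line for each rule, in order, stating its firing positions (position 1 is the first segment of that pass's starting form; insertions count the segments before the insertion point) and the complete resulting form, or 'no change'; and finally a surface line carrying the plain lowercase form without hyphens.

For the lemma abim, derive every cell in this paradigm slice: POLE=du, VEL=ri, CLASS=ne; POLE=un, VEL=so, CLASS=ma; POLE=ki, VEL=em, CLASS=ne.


cell POLE=du, VEL=ri, CLASS=ne:
underlying: abim-a-lez
1. 0 -> i / C _ C: no change
2. e -> o, i -> u / B C0 _: fires at position(s) 3, 7: abumaloz
3. f -> v, k -> g, p -> b, t -> d / V _ V: no change
surface: abumaloz

cell POLE=un, VEL=so, CLASS=ma:
underlying: abim-zg-se-k
1. 0 -> i / C _ C: inserts after position(s) 4, 5, 6: abimizigisek
2. e -> o, i -> u / B C0 _: fires at position(s) 3: abumizigisek
3. f -> v, k -> g, p -> b, t -> d / V _ V: no change
surface: abumizigisek

cell POLE=ki, VEL=em, CLASS=ne:
underlying: abim-a-ku-iz
1. 0 -> i / C _ C: no change
2. e -> o, i -> u / B C0 _: fires at position(s) 3, 8: abumakuuz
3. f -> v, k -> g, p -> b, t -> d / V _ V: fires at position(s) 6: abumaguuz
surface: abumaguuz


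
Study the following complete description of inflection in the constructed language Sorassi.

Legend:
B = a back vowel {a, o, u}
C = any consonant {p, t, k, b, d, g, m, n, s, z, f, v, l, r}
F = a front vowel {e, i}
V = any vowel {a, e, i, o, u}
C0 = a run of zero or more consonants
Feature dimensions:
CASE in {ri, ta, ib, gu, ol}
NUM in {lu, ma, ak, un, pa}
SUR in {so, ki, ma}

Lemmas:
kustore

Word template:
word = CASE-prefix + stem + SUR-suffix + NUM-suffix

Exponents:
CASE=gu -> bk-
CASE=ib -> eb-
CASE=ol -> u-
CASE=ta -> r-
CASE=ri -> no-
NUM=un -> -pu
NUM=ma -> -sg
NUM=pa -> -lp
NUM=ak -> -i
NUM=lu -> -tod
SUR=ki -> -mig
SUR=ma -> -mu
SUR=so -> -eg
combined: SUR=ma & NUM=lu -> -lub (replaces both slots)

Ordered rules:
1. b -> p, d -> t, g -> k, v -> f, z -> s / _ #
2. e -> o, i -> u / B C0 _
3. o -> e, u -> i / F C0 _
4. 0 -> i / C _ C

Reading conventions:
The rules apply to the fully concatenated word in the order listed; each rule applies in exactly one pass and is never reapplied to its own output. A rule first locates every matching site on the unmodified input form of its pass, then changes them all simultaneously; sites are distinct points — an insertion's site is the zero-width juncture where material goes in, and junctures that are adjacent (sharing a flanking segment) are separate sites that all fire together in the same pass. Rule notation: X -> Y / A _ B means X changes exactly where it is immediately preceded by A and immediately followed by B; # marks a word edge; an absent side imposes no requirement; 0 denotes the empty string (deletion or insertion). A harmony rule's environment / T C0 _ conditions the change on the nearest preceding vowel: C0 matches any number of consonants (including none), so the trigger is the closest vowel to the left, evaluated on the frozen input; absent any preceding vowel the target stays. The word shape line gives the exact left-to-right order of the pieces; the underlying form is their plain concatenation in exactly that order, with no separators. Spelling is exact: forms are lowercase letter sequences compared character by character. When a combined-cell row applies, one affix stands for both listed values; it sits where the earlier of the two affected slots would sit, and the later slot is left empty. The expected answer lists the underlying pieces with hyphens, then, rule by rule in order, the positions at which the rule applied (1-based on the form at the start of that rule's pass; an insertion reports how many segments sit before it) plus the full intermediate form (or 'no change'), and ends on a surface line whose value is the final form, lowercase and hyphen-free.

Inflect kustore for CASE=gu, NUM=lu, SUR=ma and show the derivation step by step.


underlying: bk-kustore-lub
1. b -> p, d -> t, g -> k, v -> f, z -> s / _ #: fires at position(s) 12: bkkustorelup
2. e -> o, i -> u / B C0 _: fires at position(s) 9: bkkustorolup
3. o -> e, u -> i / F C0 _: no change
4. 0 -> i / C _ C: inserts after position(s) 1, 2, 5: bikikusitorolup
surface: bikikusitorolup


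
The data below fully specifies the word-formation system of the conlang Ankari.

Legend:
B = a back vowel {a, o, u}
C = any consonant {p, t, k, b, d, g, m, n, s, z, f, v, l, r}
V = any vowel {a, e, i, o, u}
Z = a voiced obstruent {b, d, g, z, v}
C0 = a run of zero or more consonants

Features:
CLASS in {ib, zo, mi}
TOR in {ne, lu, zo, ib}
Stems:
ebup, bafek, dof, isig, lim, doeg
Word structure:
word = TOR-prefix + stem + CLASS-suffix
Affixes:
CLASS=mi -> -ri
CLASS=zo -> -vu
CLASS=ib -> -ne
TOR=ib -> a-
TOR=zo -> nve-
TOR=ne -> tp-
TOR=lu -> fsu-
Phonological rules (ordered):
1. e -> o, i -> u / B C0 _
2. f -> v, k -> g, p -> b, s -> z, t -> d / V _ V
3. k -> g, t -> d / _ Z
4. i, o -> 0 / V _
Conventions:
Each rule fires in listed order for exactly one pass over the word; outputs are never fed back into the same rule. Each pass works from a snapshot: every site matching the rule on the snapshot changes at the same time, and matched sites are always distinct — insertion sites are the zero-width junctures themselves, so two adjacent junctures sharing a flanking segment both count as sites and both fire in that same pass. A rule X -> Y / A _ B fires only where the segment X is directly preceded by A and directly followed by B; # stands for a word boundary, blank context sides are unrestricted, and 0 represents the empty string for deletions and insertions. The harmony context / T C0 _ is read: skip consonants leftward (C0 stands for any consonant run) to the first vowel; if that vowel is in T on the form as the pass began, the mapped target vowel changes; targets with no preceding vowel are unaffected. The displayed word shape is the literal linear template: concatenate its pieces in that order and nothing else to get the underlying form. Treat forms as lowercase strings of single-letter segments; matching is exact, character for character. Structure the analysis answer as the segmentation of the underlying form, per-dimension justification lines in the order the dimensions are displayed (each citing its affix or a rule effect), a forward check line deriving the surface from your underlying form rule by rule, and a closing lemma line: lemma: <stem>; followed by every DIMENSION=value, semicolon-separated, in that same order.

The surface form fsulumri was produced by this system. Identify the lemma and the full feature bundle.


underlying: fsu-lim-ri
CLASS=mi - signalled by the affix -ri
TOR=lu - signalled by the affix fsu-
check: fsulimri -> fsulumri -> fsulumri -> fsulumri -> fsulumri
lemma: lim; CLASS=mi; TOR=lu


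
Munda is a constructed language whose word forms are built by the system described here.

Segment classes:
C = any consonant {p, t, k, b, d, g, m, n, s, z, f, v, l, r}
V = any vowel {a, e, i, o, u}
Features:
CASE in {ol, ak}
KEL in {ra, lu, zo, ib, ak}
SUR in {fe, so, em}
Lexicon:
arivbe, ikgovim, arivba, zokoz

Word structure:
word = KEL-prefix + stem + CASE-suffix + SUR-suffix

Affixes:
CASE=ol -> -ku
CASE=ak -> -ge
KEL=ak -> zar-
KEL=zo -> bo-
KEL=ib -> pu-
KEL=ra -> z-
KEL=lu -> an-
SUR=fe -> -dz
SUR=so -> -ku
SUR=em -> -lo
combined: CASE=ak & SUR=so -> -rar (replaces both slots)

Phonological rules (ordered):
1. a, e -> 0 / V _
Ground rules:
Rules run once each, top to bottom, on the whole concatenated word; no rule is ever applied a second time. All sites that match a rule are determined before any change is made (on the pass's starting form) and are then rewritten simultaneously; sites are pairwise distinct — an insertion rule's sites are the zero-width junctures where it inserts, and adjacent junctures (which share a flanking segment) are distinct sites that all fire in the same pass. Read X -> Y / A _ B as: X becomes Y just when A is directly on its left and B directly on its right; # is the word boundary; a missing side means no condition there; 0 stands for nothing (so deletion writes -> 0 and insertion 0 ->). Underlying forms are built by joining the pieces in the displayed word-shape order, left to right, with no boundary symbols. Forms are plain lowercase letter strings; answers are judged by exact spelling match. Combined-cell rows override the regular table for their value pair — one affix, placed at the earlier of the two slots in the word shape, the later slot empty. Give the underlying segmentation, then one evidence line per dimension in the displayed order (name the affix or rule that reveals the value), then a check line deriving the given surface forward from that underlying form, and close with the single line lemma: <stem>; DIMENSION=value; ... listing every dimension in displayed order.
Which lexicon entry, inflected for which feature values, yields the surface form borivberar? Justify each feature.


underlying: bo-arivbe-rar
CASE=ak - signalled by the combined affix row
KEL=zo - signalled by the affix bo-
SUR=so - signalled by the combined affix row
check: boarivberar -> borivberar
lemma: arivbe; CASE=ak; KEL=zo; SUR=so


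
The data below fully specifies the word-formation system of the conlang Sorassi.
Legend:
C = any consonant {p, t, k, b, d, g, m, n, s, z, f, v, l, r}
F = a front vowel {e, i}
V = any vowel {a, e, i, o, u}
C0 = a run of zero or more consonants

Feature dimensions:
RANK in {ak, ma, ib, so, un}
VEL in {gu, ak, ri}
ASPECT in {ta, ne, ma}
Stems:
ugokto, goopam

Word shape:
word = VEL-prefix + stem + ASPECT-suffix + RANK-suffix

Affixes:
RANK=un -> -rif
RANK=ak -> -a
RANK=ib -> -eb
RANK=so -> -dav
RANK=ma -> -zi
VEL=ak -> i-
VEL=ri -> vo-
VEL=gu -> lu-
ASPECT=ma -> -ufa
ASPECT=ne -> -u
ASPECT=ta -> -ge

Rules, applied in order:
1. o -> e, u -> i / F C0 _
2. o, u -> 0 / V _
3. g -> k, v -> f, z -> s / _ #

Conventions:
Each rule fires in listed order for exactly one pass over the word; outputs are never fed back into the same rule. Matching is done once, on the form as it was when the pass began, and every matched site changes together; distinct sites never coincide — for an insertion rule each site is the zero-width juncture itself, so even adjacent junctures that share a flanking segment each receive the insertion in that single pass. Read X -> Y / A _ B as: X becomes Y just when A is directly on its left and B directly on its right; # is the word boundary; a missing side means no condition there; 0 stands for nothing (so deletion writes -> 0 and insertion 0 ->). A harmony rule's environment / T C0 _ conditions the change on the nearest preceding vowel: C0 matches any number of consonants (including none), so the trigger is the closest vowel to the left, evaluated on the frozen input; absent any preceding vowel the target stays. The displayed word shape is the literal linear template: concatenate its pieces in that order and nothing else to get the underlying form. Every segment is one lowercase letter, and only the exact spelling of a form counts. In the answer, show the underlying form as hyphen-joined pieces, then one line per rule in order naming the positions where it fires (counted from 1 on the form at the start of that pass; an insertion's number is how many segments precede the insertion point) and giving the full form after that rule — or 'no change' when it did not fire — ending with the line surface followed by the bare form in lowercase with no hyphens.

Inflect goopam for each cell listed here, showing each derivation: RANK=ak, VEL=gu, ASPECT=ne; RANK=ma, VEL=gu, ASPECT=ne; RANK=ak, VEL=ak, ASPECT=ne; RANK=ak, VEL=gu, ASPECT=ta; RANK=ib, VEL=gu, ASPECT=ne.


cell RANK=ak, VEL=gu, ASPECT=ne:
underlying: lu-goopam-u-a
1. o -> e, u -> i / F C0 _: no change
2. o, u -> 0 / V _: fires at position(s) 5: lugopamua
3. g -> k, v -> f, z -> s / _ #: no change
surface: lugopamua

cell RANK=ma, VEL=gu, ASPECT=ne:
underlying: lu-goopam-u-zi
1. o -> e, u -> i / F C0 _: no change
2. o, u -> 0 / V _: fires at position(s) 5: lugopamuzi
3. g -> k, v -> f, z -> s / _ #: no change
surface: lugopamuzi

cell RANK=ak, VEL=ak, ASPECT=ne:
underlying: i-goopam-u-a
1. o -> e, u -> i / F C0 _: fires at position(s) 3: igeopamua
2. o, u -> 0 / V _: fires at position(s) 4: igepamua
3. g -> k, v -> f, z -> s / _ #: no change
surface: igepamua

cell RANK=ak, VEL=gu, ASPECT=ta:
underlying: lu-goopam-ge-a
1. o -> e, u -> i / F C0 _: no change
2. o, u -> 0 / V _: fires at position(s) 5: lugopamgea
3. g -> k, v -> f, z -> s / _ #: no change
surface: lugopamgea

cell RANK=ib, VEL=gu, ASPECT=ne:
underlying: lu-goopam-u-eb
1. o -> e, u -> i / F C0 _: no change
2. o, u -> 0 / V _: fires at position(s) 5: lugopamueb
3. g -> k, v -> f, z -> s / _ #: no change
surface: lugopamueb


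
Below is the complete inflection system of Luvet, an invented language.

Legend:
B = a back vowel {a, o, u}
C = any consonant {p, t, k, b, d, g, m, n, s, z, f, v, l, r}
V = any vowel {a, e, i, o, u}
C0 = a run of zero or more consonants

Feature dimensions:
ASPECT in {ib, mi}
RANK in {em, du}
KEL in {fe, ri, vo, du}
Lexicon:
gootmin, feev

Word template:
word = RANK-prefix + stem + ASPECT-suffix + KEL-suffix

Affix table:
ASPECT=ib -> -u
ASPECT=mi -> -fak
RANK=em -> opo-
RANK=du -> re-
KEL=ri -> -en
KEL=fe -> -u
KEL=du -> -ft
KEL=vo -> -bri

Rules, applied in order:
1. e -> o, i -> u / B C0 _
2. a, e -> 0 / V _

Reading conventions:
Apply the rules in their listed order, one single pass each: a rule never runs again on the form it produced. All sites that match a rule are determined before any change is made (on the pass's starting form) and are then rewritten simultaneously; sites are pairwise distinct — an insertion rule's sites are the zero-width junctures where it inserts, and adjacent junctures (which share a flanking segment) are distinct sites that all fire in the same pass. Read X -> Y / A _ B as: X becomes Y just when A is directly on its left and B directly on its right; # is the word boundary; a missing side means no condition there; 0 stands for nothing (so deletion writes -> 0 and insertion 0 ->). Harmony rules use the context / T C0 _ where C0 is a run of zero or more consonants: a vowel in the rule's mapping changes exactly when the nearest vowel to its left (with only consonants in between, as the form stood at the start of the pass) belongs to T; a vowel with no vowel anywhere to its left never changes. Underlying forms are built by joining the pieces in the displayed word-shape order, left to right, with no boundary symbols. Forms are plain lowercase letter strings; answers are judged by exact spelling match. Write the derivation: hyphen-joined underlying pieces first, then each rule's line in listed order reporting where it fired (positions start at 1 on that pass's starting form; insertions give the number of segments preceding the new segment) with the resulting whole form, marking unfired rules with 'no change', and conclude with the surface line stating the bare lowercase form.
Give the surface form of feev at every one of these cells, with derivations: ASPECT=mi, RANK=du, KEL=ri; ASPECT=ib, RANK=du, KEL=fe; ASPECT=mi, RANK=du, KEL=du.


cell ASPECT=mi, RANK=du, KEL=ri:
underlying: re-feev-fak-en
1. e -> o, i -> u / B C0 _: fires at position(s) 10: refeevfakon
2. a, e -> 0 / V _: fires at position(s) 5: refevfakon
surface: refevfakon

cell ASPECT=ib, RANK=du, KEL=fe:
underlying: re-feev-u-u
1. e -> o, i -> u / B C0 _: no change
2. a, e -> 0 / V _: fires at position(s) 5: refevuu
surface: refevuu

cell ASPECT=mi, RANK=du, KEL=du:
underlying: re-feev-fak-ft
1. e -> o, i -> u / B C0 _: no change
2. a, e -> 0 / V _: fires at position(s) 5: refevfakft
surface: refevfakft


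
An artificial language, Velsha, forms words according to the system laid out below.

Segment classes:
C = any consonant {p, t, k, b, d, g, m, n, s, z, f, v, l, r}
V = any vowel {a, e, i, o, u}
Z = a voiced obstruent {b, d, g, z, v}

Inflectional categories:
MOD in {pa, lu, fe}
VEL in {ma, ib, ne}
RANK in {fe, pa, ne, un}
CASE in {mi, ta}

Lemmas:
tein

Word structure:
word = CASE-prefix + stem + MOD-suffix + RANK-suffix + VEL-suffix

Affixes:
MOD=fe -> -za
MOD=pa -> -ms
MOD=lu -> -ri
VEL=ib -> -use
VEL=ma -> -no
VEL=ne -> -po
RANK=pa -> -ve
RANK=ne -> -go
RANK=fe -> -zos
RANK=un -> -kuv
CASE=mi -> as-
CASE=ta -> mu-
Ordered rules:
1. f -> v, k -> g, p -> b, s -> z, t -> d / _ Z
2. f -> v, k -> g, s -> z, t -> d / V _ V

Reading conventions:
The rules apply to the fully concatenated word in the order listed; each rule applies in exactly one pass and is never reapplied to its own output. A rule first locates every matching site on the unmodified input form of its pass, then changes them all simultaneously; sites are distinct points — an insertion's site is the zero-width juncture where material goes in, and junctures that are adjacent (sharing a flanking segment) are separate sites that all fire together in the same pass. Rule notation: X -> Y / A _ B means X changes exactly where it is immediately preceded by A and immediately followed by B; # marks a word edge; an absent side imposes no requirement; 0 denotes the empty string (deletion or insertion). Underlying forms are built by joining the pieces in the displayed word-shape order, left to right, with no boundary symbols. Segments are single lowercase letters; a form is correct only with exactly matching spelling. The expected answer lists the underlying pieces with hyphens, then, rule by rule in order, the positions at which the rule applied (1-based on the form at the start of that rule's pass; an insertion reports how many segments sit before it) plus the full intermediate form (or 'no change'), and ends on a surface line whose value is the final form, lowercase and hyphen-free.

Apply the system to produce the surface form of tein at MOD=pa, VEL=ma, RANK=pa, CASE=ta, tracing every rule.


underlying: mu-tein-ms-ve-no
1. f -> v, k -> g, p -> b, s -> z, t -> d / _ Z: fires at position(s) 8: muteinmzveno
2. f -> v, k -> g, s -> z, t -> d / V _ V: fires at position(s) 3: mudeinmzveno
surface: mudeinmzveno


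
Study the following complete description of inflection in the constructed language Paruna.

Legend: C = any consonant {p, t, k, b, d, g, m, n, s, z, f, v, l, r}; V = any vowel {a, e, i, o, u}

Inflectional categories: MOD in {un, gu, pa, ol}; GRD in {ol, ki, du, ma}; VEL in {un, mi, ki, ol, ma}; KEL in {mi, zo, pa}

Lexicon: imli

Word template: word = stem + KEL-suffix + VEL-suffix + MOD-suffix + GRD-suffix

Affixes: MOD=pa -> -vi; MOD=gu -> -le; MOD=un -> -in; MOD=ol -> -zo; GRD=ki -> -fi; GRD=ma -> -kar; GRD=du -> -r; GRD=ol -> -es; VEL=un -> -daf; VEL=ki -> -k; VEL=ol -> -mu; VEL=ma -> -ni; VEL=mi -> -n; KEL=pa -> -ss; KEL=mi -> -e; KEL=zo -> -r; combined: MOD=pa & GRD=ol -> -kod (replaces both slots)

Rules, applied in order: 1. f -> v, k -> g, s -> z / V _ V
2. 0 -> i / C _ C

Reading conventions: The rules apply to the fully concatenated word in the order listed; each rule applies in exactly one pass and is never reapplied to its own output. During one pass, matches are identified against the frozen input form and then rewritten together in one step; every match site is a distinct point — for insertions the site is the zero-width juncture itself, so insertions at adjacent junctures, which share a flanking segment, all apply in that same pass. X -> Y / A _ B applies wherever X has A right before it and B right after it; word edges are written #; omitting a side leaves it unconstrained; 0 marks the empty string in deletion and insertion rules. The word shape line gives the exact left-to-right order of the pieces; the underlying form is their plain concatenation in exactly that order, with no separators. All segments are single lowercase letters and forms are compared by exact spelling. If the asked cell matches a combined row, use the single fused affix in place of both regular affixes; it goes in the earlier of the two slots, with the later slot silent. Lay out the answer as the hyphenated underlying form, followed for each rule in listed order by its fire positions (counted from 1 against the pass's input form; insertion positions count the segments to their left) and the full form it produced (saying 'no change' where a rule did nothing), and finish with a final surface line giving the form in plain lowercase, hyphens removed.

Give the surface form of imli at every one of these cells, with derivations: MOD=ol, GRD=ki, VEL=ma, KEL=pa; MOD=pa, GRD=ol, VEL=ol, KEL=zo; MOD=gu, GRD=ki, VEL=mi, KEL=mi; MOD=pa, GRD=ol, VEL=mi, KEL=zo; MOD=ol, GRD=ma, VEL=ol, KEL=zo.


cell MOD=ol, GRD=ki, VEL=ma, KEL=pa:
underlying: imli-ss-ni-zo-fi
1. f -> v, k -> g, s -> z / V _ V: fires at position(s) 11: imlissnizovi
2. 0 -> i / C _ C: inserts after position(s) 2, 5, 6: imilisisinizovi
surface: imilisisinizovi

cell MOD=pa, GRD=ol, VEL=ol, KEL=zo:
underlying: imli-r-mu-kod
1. f -> v, k -> g, s -> z / V _ V: fires at position(s) 8: imlirmugod
2. 0 -> i / C _ C: inserts after position(s) 2, 5: imilirimugod
surface: imilirimugod

cell MOD=gu, GRD=ki, VEL=mi, KEL=mi:
underlying: imli-e-n-le-fi
1. f -> v, k -> g, s -> z / V _ V: fires at position(s) 9: imlienlevi
2. 0 -> i / C _ C: inserts after position(s) 2, 6: imilienilevi
surface: imilienilevi

cell MOD=pa, GRD=ol, VEL=mi, KEL=zo:
underlying: imli-r-n-kod
1. f -> v, k -> g, s -> z / V _ V: no change
2. 0 -> i / C _ C: inserts after position(s) 2, 5, 6: imilirinikod
surface: imilirinikod

cell MOD=ol, GRD=ma, VEL=ol, KEL=zo:
underlying: imli-r-mu-zo-kar
1. f -> v, k -> g, s -> z / V _ V: fires at position(s) 10: imlirmuzogar
2. 0 -> i / C _ C: inserts after position(s) 2, 5: imilirimuzogar
surface: imilirimuzogar
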